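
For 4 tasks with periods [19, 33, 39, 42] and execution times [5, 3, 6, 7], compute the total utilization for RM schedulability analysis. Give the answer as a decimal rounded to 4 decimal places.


Compute individual utilizations (exact fractions):
  Task 1: C/T = 5/19 (approx. 0.2632)
  Task 2: C/T = 3/33 = 1/11 (approx. 0.0909)
  Task 3: C/T = 6/39 = 2/13 (approx. 0.1538)
  Task 4: C/T = 7/42 = 1/6 (approx. 0.1667)
Total utilization U = 5/19 + 1/11 + 2/13 + 1/6 = 10997/16302
Rounded to 4 decimal places: U = 0.6746
RM (Liu & Layland) bound for 4 tasks = 0.756828; compare with U = 10997/16302 (approx. 0.674580)
U <= bound, so schedulable by RM sufficient condition.

0.6746


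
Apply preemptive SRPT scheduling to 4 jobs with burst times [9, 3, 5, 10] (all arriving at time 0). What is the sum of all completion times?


Since all jobs arrive at t=0, SRPT equals SPT ordering.
SPT order: [3, 5, 9, 10]
Completion times:
  Job 1: p=3, C=3
  Job 2: p=5, C=8
  Job 3: p=9, C=17
  Job 4: p=10, C=27
Total completion time = 3 + 8 + 17 + 27 = 55

55


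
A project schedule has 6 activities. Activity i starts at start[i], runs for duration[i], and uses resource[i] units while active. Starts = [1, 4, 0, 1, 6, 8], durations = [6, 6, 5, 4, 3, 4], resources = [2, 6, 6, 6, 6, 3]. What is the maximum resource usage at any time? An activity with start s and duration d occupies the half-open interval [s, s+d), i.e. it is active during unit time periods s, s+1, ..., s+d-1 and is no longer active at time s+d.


Each activity i is active on [start_i, start_i + duration_i).
Compute total resource usage per time slot:
  t=0: active resources = [6], total = 6
  t=1: active resources = [2, 6, 6], total = 14
  t=2: active resources = [2, 6, 6], total = 14
  t=3: active resources = [2, 6, 6], total = 14
  t=4: active resources = [2, 6, 6, 6], total = 20
  t=5: active resources = [2, 6], total = 8
  t=6: active resources = [2, 6, 6], total = 14
  t=7: active resources = [6, 6], total = 12
  t=8: active resources = [6, 6, 3], total = 15
  t=9: active resources = [6, 3], total = 9
  t=10: active resources = [3], total = 3
  t=11: active resources = [3], total = 3
Peak resource demand = 20

20


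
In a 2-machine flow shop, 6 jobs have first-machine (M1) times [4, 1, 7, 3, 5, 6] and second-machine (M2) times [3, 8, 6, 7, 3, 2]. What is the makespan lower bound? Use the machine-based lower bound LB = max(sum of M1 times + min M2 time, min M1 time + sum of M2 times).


LB1 = sum(M1 times) + min(M2 times) = 26 + 2 = 28
LB2 = min(M1 times) + sum(M2 times) = 1 + 29 = 30
Lower bound = max(LB1, LB2) = max(28, 30) = 30

30


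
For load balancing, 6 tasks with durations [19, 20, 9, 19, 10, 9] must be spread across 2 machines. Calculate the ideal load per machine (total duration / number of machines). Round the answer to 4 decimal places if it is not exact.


Total processing time = 19 + 20 + 9 + 19 + 10 + 9 = 86
Number of machines = 2
Ideal balanced load = 86 / 2 = 43.0

43.0


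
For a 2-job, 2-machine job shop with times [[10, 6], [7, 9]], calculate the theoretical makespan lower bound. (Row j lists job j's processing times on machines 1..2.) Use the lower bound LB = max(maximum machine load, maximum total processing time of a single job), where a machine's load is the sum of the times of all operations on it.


Machine loads:
  Machine 1: 10 + 7 = 17
  Machine 2: 6 + 9 = 15
Max machine load = 17
Job totals:
  Job 1: 16
  Job 2: 16
Max job total = 16
Lower bound = max(17, 16) = 17

17


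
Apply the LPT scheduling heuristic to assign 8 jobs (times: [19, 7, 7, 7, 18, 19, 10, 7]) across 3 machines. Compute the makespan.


Sort jobs in decreasing order (LPT): [19, 19, 18, 10, 7, 7, 7, 7]
Assign each job to the least loaded machine:
  Machine 1: jobs [19, 7, 7], load = 33
  Machine 2: jobs [19, 7, 7], load = 33
  Machine 3: jobs [18, 10], load = 28
Makespan = max load = 33

33


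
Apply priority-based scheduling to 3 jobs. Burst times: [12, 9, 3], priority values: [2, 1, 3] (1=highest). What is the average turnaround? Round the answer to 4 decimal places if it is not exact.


Sort by priority (ascending = highest first):
Order: [(1, 9), (2, 12), (3, 3)]
Completion times:
  Priority 1, burst=9, C=9
  Priority 2, burst=12, C=21
  Priority 3, burst=3, C=24
Average turnaround = 54/3 = 18.0

18.0


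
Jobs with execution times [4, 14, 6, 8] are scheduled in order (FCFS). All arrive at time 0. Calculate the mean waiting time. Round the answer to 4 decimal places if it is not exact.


FCFS order (as given): [4, 14, 6, 8]
Waiting times:
  Job 1: wait = 0
  Job 2: wait = 4
  Job 3: wait = 18
  Job 4: wait = 24
Sum of waiting times = 46
Average waiting time = 46/4 = 11.5

11.5


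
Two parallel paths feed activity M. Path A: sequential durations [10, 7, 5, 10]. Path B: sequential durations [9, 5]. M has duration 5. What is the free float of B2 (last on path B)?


ES(B2) = sum of predecessors on chain B = 9
EF(B2) = ES + duration = 9 + 5 = 14
Successor of B2 is M. ES(M) = max(sum(A), sum(B)) = max(32, 14) = 32
Free float = ES(successor) - EF(current) = 32 - 14 = 18

18


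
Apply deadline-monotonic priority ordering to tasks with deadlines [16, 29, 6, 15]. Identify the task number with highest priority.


Sort tasks by relative deadline (ascending):
  Task 3: deadline = 6
  Task 4: deadline = 15
  Task 1: deadline = 16
  Task 2: deadline = 29
Priority order (highest first): [3, 4, 1, 2]
Highest priority task = 3

3


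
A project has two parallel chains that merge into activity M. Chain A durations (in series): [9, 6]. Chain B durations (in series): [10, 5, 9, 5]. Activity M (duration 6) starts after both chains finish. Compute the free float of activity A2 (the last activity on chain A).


ES(A2) = sum of predecessors on chain A = 9
EF(A2) = ES + duration = 9 + 6 = 15
Successor of A2 is M. ES(M) = max(sum(A), sum(B)) = max(15, 29) = 29
Free float = ES(successor) - EF(current) = 29 - 15 = 14

14


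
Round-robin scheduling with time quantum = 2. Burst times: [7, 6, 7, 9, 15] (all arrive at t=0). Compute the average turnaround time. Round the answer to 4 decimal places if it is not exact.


Time quantum = 2
Execution trace:
  J1 runs 2 units, time = 2
  J2 runs 2 units, time = 4
  J3 runs 2 units, time = 6
  J4 runs 2 units, time = 8
  J5 runs 2 units, time = 10
  J1 runs 2 units, time = 12
  J2 runs 2 units, time = 14
  J3 runs 2 units, time = 16
  J4 runs 2 units, time = 18
  J5 runs 2 units, time = 20
  J1 runs 2 units, time = 22
  J2 runs 2 units, time = 24
  J3 runs 2 units, time = 26
  J4 runs 2 units, time = 28
  J5 runs 2 units, time = 30
  J1 runs 1 units, time = 31
  J3 runs 1 units, time = 32
  J4 runs 2 units, time = 34
  J5 runs 2 units, time = 36
  J4 runs 1 units, time = 37
  J5 runs 2 units, time = 39
  J5 runs 2 units, time = 41
  J5 runs 2 units, time = 43
  J5 runs 1 units, time = 44
Finish times: [31, 24, 32, 37, 44]
Average turnaround = 168/5 = 33.6

33.6


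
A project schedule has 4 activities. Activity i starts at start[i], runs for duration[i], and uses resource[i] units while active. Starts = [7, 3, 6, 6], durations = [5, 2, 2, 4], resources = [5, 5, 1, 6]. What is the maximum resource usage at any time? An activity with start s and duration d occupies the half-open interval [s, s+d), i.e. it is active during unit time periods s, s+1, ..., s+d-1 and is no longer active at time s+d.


Each activity i is active on [start_i, start_i + duration_i).
Compute total resource usage per time slot:
  t=0: active resources = [], total = 0
  t=1: active resources = [], total = 0
  t=2: active resources = [], total = 0
  t=3: active resources = [5], total = 5
  t=4: active resources = [5], total = 5
  t=5: active resources = [], total = 0
  t=6: active resources = [1, 6], total = 7
  t=7: active resources = [5, 1, 6], total = 12
  t=8: active resources = [5, 6], total = 11
  t=9: active resources = [5, 6], total = 11
  t=10: active resources = [5], total = 5
  t=11: active resources = [5], total = 5
Peak resource demand = 12

12


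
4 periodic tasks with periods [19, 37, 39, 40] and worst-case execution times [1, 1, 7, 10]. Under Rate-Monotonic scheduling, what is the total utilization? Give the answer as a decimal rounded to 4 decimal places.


Compute individual utilizations (exact fractions):
  Task 1: C/T = 1/19 (approx. 0.0526)
  Task 2: C/T = 1/37 (approx. 0.027)
  Task 3: C/T = 7/39 (approx. 0.1795)
  Task 4: C/T = 10/40 = 1/4 (approx. 0.25)
Total utilization U = 1/19 + 1/37 + 7/39 + 1/4 = 55837/109668
Rounded to 4 decimal places: U = 0.5091
RM (Liu & Layland) bound for 4 tasks = 0.756828; compare with U = 55837/109668 (approx. 0.509146)
U <= bound, so schedulable by RM sufficient condition.

0.5091


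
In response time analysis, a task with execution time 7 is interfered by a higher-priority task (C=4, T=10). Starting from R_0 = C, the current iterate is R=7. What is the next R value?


R_next = C + ceil(R_prev / T_hp) * C_hp
ceil(7 / 10) = ceil(0.7) = 1
Interference = 1 * 4 = 4
R_next = 7 + 4 = 11

11


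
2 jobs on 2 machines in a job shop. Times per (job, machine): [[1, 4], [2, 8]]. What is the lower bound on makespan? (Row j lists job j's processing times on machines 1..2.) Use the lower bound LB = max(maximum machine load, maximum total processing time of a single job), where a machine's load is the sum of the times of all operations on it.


Machine loads:
  Machine 1: 1 + 2 = 3
  Machine 2: 4 + 8 = 12
Max machine load = 12
Job totals:
  Job 1: 5
  Job 2: 10
Max job total = 10
Lower bound = max(12, 10) = 12

12


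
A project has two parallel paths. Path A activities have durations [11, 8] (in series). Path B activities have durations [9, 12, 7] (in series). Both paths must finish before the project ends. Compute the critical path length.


Path A total = 11 + 8 = 19
Path B total = 9 + 12 + 7 = 28
Critical path = longest path = max(19, 28) = 28

28


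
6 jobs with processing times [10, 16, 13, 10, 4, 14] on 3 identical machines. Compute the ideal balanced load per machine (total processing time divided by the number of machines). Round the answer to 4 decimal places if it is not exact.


Total processing time = 10 + 16 + 13 + 10 + 4 + 14 = 67
Number of machines = 3
Ideal balanced load = 67 / 3 = 22.3333

22.3333


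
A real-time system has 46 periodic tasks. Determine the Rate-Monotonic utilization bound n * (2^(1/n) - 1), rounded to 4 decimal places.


Compute 2^(1/46) = 1.0151825180
Subtract 1: 1.0151825180 - 1 = 0.0151825180
Multiply by n: 46 * 0.0151825180 = 0.6983958280
Round to 4 dp: 0.6984

0.6984


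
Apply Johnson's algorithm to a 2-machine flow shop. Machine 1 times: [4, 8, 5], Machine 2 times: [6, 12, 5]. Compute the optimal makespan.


Apply Johnson's rule:
  Group 1 (a <= b): [(1, 4, 6), (3, 5, 5), (2, 8, 12)]
  Group 2 (a > b): []
Optimal job order: [1, 3, 2]
Schedule:
  Job 1: M1 done at 4, M2 done at 10
  Job 3: M1 done at 9, M2 done at 15
  Job 2: M1 done at 17, M2 done at 29
Makespan = 29

29


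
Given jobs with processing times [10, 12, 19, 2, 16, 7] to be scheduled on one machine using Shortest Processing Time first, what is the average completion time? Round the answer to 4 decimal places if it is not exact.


Sort jobs by processing time (SPT order): [2, 7, 10, 12, 16, 19]
Compute completion times sequentially:
  Job 1: processing = 2, completes at 2
  Job 2: processing = 7, completes at 9
  Job 3: processing = 10, completes at 19
  Job 4: processing = 12, completes at 31
  Job 5: processing = 16, completes at 47
  Job 6: processing = 19, completes at 66
Sum of completion times = 174
Average completion time = 174/6 = 29.0

29.0


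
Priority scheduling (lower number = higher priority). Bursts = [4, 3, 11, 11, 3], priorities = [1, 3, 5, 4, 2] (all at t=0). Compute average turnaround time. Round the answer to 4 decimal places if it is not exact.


Sort by priority (ascending = highest first):
Order: [(1, 4), (2, 3), (3, 3), (4, 11), (5, 11)]
Completion times:
  Priority 1, burst=4, C=4
  Priority 2, burst=3, C=7
  Priority 3, burst=3, C=10
  Priority 4, burst=11, C=21
  Priority 5, burst=11, C=32
Average turnaround = 74/5 = 14.8

14.8


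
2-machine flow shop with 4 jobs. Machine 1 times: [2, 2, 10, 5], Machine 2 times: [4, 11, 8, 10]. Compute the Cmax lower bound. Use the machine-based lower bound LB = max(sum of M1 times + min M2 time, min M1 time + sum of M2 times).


LB1 = sum(M1 times) + min(M2 times) = 19 + 4 = 23
LB2 = min(M1 times) + sum(M2 times) = 2 + 33 = 35
Lower bound = max(LB1, LB2) = max(23, 35) = 35

35


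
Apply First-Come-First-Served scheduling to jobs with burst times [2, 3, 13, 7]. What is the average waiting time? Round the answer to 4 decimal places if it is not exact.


FCFS order (as given): [2, 3, 13, 7]
Waiting times:
  Job 1: wait = 0
  Job 2: wait = 2
  Job 3: wait = 5
  Job 4: wait = 18
Sum of waiting times = 25
Average waiting time = 25/4 = 6.25

6.25


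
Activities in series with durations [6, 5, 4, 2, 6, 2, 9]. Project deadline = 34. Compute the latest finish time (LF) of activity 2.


LF(activity 2) = deadline - sum of successor durations
Successors: activities 3 through 7 with durations [4, 2, 6, 2, 9]
Sum of successor durations = 23
LF = 34 - 23 = 11

11


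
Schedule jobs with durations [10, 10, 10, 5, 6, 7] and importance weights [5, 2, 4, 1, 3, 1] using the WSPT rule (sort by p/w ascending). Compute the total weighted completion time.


Compute p/w ratios and sort ascending (WSPT): [(10, 5), (6, 3), (10, 4), (10, 2), (5, 1), (7, 1)]
Compute weighted completion times:
  Job (p=10,w=5): C=10, w*C=5*10=50
  Job (p=6,w=3): C=16, w*C=3*16=48
  Job (p=10,w=4): C=26, w*C=4*26=104
  Job (p=10,w=2): C=36, w*C=2*36=72
  Job (p=5,w=1): C=41, w*C=1*41=41
  Job (p=7,w=1): C=48, w*C=1*48=48
Total weighted completion time = 363

363


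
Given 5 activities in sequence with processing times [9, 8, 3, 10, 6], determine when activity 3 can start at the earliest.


Activity 3 starts after activities 1 through 2 complete.
Predecessor durations: [9, 8]
ES = 9 + 8 = 17

17


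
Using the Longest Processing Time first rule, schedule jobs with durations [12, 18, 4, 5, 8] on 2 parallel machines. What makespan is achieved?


Sort jobs in decreasing order (LPT): [18, 12, 8, 5, 4]
Assign each job to the least loaded machine:
  Machine 1: jobs [18, 5], load = 23
  Machine 2: jobs [12, 8, 4], load = 24
Makespan = max load = 24

24


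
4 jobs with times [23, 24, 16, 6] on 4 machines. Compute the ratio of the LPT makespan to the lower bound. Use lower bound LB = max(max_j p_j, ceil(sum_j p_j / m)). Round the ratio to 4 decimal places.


LPT order: [24, 23, 16, 6]
Machine loads after assignment: [24, 23, 16, 6]
LPT makespan = 24
Lower bound = max(max_job, ceil(total/4)) = max(24, 18) = 24
Ratio = 24 / 24 = 1.0

1.0


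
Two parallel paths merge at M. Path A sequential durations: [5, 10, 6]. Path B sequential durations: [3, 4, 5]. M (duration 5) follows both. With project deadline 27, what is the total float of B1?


Forward pass: ES(B1) = sum of predecessors on chain B = 0
EF = ES + duration = 0 + 3 = 3
Backward pass: LF(M) = deadline = 27; LS(M) = 27 - 5 = 22
LF(B1) = LS(M) - sum(successors on chain B) = 22 - 9 = 13
LS = LF - duration = 13 - 3 = 10
Total float = LS - ES = 10 - 0 = 10

10


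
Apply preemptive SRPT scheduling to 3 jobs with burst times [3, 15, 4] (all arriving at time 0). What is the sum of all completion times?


Since all jobs arrive at t=0, SRPT equals SPT ordering.
SPT order: [3, 4, 15]
Completion times:
  Job 1: p=3, C=3
  Job 2: p=4, C=7
  Job 3: p=15, C=22
Total completion time = 3 + 7 + 22 = 32

32


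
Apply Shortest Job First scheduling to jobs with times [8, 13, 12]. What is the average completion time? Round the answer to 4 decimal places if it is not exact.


SJF order (ascending): [8, 12, 13]
Completion times:
  Job 1: burst=8, C=8
  Job 2: burst=12, C=20
  Job 3: burst=13, C=33
Average completion = 61/3 = 20.3333

20.3333


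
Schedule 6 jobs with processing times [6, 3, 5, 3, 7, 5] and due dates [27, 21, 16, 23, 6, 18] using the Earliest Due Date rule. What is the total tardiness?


Sort by due date (EDD order): [(7, 6), (5, 16), (5, 18), (3, 21), (3, 23), (6, 27)]
Compute completion times and tardiness:
  Job 1: p=7, d=6, C=7, tardiness=max(0,7-6)=1
  Job 2: p=5, d=16, C=12, tardiness=max(0,12-16)=0
  Job 3: p=5, d=18, C=17, tardiness=max(0,17-18)=0
  Job 4: p=3, d=21, C=20, tardiness=max(0,20-21)=0
  Job 5: p=3, d=23, C=23, tardiness=max(0,23-23)=0
  Job 6: p=6, d=27, C=29, tardiness=max(0,29-27)=2
Total tardiness = 3

3


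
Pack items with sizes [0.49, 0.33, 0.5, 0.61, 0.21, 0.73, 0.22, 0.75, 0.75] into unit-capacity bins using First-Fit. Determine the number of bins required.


Place items sequentially using First-Fit:
  Item 0.49 -> new Bin 1
  Item 0.33 -> Bin 1 (now 0.82)
  Item 0.5 -> new Bin 2
  Item 0.61 -> new Bin 3
  Item 0.21 -> Bin 2 (now 0.71)
  Item 0.73 -> new Bin 4
  Item 0.22 -> Bin 2 (now 0.93)
  Item 0.75 -> new Bin 5
  Item 0.75 -> new Bin 6
Total bins used = 6

6


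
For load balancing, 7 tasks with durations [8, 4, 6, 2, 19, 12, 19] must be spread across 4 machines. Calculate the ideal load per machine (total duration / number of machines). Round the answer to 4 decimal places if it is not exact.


Total processing time = 8 + 4 + 6 + 2 + 19 + 12 + 19 = 70
Number of machines = 4
Ideal balanced load = 70 / 4 = 17.5

17.5


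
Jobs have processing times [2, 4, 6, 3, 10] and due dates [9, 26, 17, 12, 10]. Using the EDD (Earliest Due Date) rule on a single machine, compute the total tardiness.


Sort by due date (EDD order): [(2, 9), (10, 10), (3, 12), (6, 17), (4, 26)]
Compute completion times and tardiness:
  Job 1: p=2, d=9, C=2, tardiness=max(0,2-9)=0
  Job 2: p=10, d=10, C=12, tardiness=max(0,12-10)=2
  Job 3: p=3, d=12, C=15, tardiness=max(0,15-12)=3
  Job 4: p=6, d=17, C=21, tardiness=max(0,21-17)=4
  Job 5: p=4, d=26, C=25, tardiness=max(0,25-26)=0
Total tardiness = 9

9


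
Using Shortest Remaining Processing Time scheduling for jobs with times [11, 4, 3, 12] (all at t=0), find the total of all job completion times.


Since all jobs arrive at t=0, SRPT equals SPT ordering.
SPT order: [3, 4, 11, 12]
Completion times:
  Job 1: p=3, C=3
  Job 2: p=4, C=7
  Job 3: p=11, C=18
  Job 4: p=12, C=30
Total completion time = 3 + 7 + 18 + 30 = 58

58


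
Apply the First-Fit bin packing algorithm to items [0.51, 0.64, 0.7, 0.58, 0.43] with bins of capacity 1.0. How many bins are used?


Place items sequentially using First-Fit:
  Item 0.51 -> new Bin 1
  Item 0.64 -> new Bin 2
  Item 0.7 -> new Bin 3
  Item 0.58 -> new Bin 4
  Item 0.43 -> Bin 1 (now 0.94)
Total bins used = 4

4


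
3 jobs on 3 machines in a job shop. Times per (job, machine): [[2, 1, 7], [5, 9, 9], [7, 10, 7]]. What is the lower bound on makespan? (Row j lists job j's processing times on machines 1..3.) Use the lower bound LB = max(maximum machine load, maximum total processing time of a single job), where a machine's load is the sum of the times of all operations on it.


Machine loads:
  Machine 1: 2 + 5 + 7 = 14
  Machine 2: 1 + 9 + 10 = 20
  Machine 3: 7 + 9 + 7 = 23
Max machine load = 23
Job totals:
  Job 1: 10
  Job 2: 23
  Job 3: 24
Max job total = 24
Lower bound = max(23, 24) = 24

24


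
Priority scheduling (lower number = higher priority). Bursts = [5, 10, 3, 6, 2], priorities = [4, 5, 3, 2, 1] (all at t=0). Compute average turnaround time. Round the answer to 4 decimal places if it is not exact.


Sort by priority (ascending = highest first):
Order: [(1, 2), (2, 6), (3, 3), (4, 5), (5, 10)]
Completion times:
  Priority 1, burst=2, C=2
  Priority 2, burst=6, C=8
  Priority 3, burst=3, C=11
  Priority 4, burst=5, C=16
  Priority 5, burst=10, C=26
Average turnaround = 63/5 = 12.6

12.6


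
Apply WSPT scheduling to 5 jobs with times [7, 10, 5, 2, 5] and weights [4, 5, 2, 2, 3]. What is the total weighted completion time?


Compute p/w ratios and sort ascending (WSPT): [(2, 2), (5, 3), (7, 4), (10, 5), (5, 2)]
Compute weighted completion times:
  Job (p=2,w=2): C=2, w*C=2*2=4
  Job (p=5,w=3): C=7, w*C=3*7=21
  Job (p=7,w=4): C=14, w*C=4*14=56
  Job (p=10,w=5): C=24, w*C=5*24=120
  Job (p=5,w=2): C=29, w*C=2*29=58
Total weighted completion time = 259

259


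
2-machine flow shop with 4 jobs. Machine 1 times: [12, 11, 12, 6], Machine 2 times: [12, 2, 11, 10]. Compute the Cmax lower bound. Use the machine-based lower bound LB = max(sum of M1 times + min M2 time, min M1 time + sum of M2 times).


LB1 = sum(M1 times) + min(M2 times) = 41 + 2 = 43
LB2 = min(M1 times) + sum(M2 times) = 6 + 35 = 41
Lower bound = max(LB1, LB2) = max(43, 41) = 43

43


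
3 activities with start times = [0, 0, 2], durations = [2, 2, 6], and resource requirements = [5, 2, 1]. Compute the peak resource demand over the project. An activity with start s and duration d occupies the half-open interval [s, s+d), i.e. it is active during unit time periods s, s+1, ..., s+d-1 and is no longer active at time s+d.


Each activity i is active on [start_i, start_i + duration_i).
Compute total resource usage per time slot:
  t=0: active resources = [5, 2], total = 7
  t=1: active resources = [5, 2], total = 7
  t=2: active resources = [1], total = 1
  t=3: active resources = [1], total = 1
  t=4: active resources = [1], total = 1
  t=5: active resources = [1], total = 1
  t=6: active resources = [1], total = 1
  t=7: active resources = [1], total = 1
Peak resource demand = 7

7


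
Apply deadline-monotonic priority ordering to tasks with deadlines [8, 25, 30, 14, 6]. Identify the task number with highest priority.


Sort tasks by relative deadline (ascending):
  Task 5: deadline = 6
  Task 1: deadline = 8
  Task 4: deadline = 14
  Task 2: deadline = 25
  Task 3: deadline = 30
Priority order (highest first): [5, 1, 4, 2, 3]
Highest priority task = 5

5


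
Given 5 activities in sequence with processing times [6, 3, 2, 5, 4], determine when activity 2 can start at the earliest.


Activity 2 starts after activities 1 through 1 complete.
Predecessor durations: [6]
ES = 6 = 6

6


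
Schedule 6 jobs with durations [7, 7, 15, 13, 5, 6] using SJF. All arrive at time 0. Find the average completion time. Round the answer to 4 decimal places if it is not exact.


SJF order (ascending): [5, 6, 7, 7, 13, 15]
Completion times:
  Job 1: burst=5, C=5
  Job 2: burst=6, C=11
  Job 3: burst=7, C=18
  Job 4: burst=7, C=25
  Job 5: burst=13, C=38
  Job 6: burst=15, C=53
Average completion = 150/6 = 25.0

25.0


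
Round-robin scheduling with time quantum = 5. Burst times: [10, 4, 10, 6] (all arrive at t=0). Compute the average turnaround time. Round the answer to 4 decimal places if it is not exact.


Time quantum = 5
Execution trace:
  J1 runs 5 units, time = 5
  J2 runs 4 units, time = 9
  J3 runs 5 units, time = 14
  J4 runs 5 units, time = 19
  J1 runs 5 units, time = 24
  J3 runs 5 units, time = 29
  J4 runs 1 units, time = 30
Finish times: [24, 9, 29, 30]
Average turnaround = 92/4 = 23.0

23.0


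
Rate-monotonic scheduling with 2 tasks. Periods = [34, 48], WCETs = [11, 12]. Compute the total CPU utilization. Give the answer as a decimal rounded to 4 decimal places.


Compute individual utilizations (exact fractions):
  Task 1: C/T = 11/34 (approx. 0.3235)
  Task 2: C/T = 12/48 = 1/4 (approx. 0.25)
Total utilization U = 11/34 + 1/4 = 39/68
Rounded to 4 decimal places: U = 0.5735
RM (Liu & Layland) bound for 2 tasks = 0.828427; compare with U = 39/68 (approx. 0.573529)
U <= bound, so schedulable by RM sufficient condition.

0.5735


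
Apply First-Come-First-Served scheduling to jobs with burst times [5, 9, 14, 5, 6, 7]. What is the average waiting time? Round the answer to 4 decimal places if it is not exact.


FCFS order (as given): [5, 9, 14, 5, 6, 7]
Waiting times:
  Job 1: wait = 0
  Job 2: wait = 5
  Job 3: wait = 14
  Job 4: wait = 28
  Job 5: wait = 33
  Job 6: wait = 39
Sum of waiting times = 119
Average waiting time = 119/6 = 19.8333

19.8333


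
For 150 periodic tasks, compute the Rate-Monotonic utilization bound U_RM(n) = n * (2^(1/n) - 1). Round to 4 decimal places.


Compute 2^(1/150) = 1.0046316744
Subtract 1: 1.0046316744 - 1 = 0.0046316744
Multiply by n: 150 * 0.0046316744 = 0.6947511600
Round to 4 dp: 0.6948

0.6948


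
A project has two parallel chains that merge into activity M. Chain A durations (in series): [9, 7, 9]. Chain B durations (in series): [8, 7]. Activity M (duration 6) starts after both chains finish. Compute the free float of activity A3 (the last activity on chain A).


ES(A3) = sum of predecessors on chain A = 16
EF(A3) = ES + duration = 16 + 9 = 25
Successor of A3 is M. ES(M) = max(sum(A), sum(B)) = max(25, 15) = 25
Free float = ES(successor) - EF(current) = 25 - 25 = 0

0


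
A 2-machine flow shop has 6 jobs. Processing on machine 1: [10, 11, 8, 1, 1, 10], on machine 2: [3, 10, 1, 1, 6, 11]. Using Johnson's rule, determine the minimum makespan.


Apply Johnson's rule:
  Group 1 (a <= b): [(4, 1, 1), (5, 1, 6), (6, 10, 11)]
  Group 2 (a > b): [(2, 11, 10), (1, 10, 3), (3, 8, 1)]
Optimal job order: [4, 5, 6, 2, 1, 3]
Schedule:
  Job 4: M1 done at 1, M2 done at 2
  Job 5: M1 done at 2, M2 done at 8
  Job 6: M1 done at 12, M2 done at 23
  Job 2: M1 done at 23, M2 done at 33
  Job 1: M1 done at 33, M2 done at 36
  Job 3: M1 done at 41, M2 done at 42
Makespan = 42

42


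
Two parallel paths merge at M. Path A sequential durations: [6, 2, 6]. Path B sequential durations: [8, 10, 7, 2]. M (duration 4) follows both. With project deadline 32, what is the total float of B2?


Forward pass: ES(B2) = sum of predecessors on chain B = 8
EF = ES + duration = 8 + 10 = 18
Backward pass: LF(M) = deadline = 32; LS(M) = 32 - 4 = 28
LF(B2) = LS(M) - sum(successors on chain B) = 28 - 9 = 19
LS = LF - duration = 19 - 10 = 9
Total float = LS - ES = 9 - 8 = 1

1


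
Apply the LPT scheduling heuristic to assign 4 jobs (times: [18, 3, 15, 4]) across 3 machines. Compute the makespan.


Sort jobs in decreasing order (LPT): [18, 15, 4, 3]
Assign each job to the least loaded machine:
  Machine 1: jobs [18], load = 18
  Machine 2: jobs [15], load = 15
  Machine 3: jobs [4, 3], load = 7
Makespan = max load = 18

18


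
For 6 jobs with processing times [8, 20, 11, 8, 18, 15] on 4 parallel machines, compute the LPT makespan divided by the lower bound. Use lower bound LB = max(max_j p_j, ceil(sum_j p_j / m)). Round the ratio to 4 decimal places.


LPT order: [20, 18, 15, 11, 8, 8]
Machine loads after assignment: [20, 18, 23, 19]
LPT makespan = 23
Lower bound = max(max_job, ceil(total/4)) = max(20, 20) = 20
Ratio = 23 / 20 = 1.15

1.15


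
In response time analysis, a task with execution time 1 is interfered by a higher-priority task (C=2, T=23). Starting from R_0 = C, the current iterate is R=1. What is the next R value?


R_next = C + ceil(R_prev / T_hp) * C_hp
ceil(1 / 23) = ceil(0.0435) = 1
Interference = 1 * 2 = 2
R_next = 1 + 2 = 3

3


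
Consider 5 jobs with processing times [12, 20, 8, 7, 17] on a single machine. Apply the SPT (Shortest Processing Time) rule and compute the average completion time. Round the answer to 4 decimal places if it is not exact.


Sort jobs by processing time (SPT order): [7, 8, 12, 17, 20]
Compute completion times sequentially:
  Job 1: processing = 7, completes at 7
  Job 2: processing = 8, completes at 15
  Job 3: processing = 12, completes at 27
  Job 4: processing = 17, completes at 44
  Job 5: processing = 20, completes at 64
Sum of completion times = 157
Average completion time = 157/5 = 31.4

31.4


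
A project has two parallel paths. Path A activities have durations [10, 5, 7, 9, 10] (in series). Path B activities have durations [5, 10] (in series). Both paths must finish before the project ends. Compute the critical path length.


Path A total = 10 + 5 + 7 + 9 + 10 = 41
Path B total = 5 + 10 = 15
Critical path = longest path = max(41, 15) = 41

41


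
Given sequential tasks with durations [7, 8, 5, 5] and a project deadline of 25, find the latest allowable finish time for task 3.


LF(activity 3) = deadline - sum of successor durations
Successors: activities 4 through 4 with durations [5]
Sum of successor durations = 5
LF = 25 - 5 = 20

20


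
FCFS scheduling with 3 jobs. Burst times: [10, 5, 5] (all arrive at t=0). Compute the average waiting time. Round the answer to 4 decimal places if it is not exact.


FCFS order (as given): [10, 5, 5]
Waiting times:
  Job 1: wait = 0
  Job 2: wait = 10
  Job 3: wait = 15
Sum of waiting times = 25
Average waiting time = 25/3 = 8.3333

8.3333


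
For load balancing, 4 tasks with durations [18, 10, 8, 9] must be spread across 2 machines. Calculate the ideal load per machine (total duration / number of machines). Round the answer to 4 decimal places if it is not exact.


Total processing time = 18 + 10 + 8 + 9 = 45
Number of machines = 2
Ideal balanced load = 45 / 2 = 22.5

22.5


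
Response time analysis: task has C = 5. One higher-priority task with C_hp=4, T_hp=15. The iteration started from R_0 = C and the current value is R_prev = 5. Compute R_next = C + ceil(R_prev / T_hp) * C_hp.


R_next = C + ceil(R_prev / T_hp) * C_hp
ceil(5 / 15) = ceil(0.3333) = 1
Interference = 1 * 4 = 4
R_next = 5 + 4 = 9

9


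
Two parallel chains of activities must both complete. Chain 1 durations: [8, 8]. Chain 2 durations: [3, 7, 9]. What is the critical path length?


Path A total = 8 + 8 = 16
Path B total = 3 + 7 + 9 = 19
Critical path = longest path = max(16, 19) = 19

19


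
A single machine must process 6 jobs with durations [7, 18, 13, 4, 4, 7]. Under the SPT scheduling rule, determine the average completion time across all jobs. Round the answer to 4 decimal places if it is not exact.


Sort jobs by processing time (SPT order): [4, 4, 7, 7, 13, 18]
Compute completion times sequentially:
  Job 1: processing = 4, completes at 4
  Job 2: processing = 4, completes at 8
  Job 3: processing = 7, completes at 15
  Job 4: processing = 7, completes at 22
  Job 5: processing = 13, completes at 35
  Job 6: processing = 18, completes at 53
Sum of completion times = 137
Average completion time = 137/6 = 22.8333

22.8333


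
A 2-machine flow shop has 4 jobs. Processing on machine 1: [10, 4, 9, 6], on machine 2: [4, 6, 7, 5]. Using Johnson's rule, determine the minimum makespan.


Apply Johnson's rule:
  Group 1 (a <= b): [(2, 4, 6)]
  Group 2 (a > b): [(3, 9, 7), (4, 6, 5), (1, 10, 4)]
Optimal job order: [2, 3, 4, 1]
Schedule:
  Job 2: M1 done at 4, M2 done at 10
  Job 3: M1 done at 13, M2 done at 20
  Job 4: M1 done at 19, M2 done at 25
  Job 1: M1 done at 29, M2 done at 33
Makespan = 33

33


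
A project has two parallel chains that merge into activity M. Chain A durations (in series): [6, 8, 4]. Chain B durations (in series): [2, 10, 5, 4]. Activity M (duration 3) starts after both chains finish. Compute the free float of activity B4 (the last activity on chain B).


ES(B4) = sum of predecessors on chain B = 17
EF(B4) = ES + duration = 17 + 4 = 21
Successor of B4 is M. ES(M) = max(sum(A), sum(B)) = max(18, 21) = 21
Free float = ES(successor) - EF(current) = 21 - 21 = 0

0


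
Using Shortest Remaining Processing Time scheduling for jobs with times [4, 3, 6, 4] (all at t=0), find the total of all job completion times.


Since all jobs arrive at t=0, SRPT equals SPT ordering.
SPT order: [3, 4, 4, 6]
Completion times:
  Job 1: p=3, C=3
  Job 2: p=4, C=7
  Job 3: p=4, C=11
  Job 4: p=6, C=17
Total completion time = 3 + 7 + 11 + 17 = 38

38


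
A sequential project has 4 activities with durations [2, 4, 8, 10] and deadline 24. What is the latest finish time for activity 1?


LF(activity 1) = deadline - sum of successor durations
Successors: activities 2 through 4 with durations [4, 8, 10]
Sum of successor durations = 22
LF = 24 - 22 = 2

2


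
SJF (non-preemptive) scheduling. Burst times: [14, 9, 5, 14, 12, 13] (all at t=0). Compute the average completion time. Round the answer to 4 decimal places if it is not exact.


SJF order (ascending): [5, 9, 12, 13, 14, 14]
Completion times:
  Job 1: burst=5, C=5
  Job 2: burst=9, C=14
  Job 3: burst=12, C=26
  Job 4: burst=13, C=39
  Job 5: burst=14, C=53
  Job 6: burst=14, C=67
Average completion = 204/6 = 34.0

34.0


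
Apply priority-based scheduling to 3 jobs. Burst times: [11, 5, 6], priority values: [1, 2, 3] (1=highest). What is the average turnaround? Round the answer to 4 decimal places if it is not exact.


Sort by priority (ascending = highest first):
Order: [(1, 11), (2, 5), (3, 6)]
Completion times:
  Priority 1, burst=11, C=11
  Priority 2, burst=5, C=16
  Priority 3, burst=6, C=22
Average turnaround = 49/3 = 16.3333

16.3333


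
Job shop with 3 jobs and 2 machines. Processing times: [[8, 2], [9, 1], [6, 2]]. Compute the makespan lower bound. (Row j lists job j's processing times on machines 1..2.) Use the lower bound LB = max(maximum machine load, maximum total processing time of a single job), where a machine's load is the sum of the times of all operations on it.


Machine loads:
  Machine 1: 8 + 9 + 6 = 23
  Machine 2: 2 + 1 + 2 = 5
Max machine load = 23
Job totals:
  Job 1: 10
  Job 2: 10
  Job 3: 8
Max job total = 10
Lower bound = max(23, 10) = 23

23


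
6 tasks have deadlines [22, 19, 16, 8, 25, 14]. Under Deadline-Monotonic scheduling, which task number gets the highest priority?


Sort tasks by relative deadline (ascending):
  Task 4: deadline = 8
  Task 6: deadline = 14
  Task 3: deadline = 16
  Task 2: deadline = 19
  Task 1: deadline = 22
  Task 5: deadline = 25
Priority order (highest first): [4, 6, 3, 2, 1, 5]
Highest priority task = 4

4


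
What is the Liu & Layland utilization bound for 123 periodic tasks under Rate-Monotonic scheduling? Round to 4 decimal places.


Compute 2^(1/123) = 1.0056512513
Subtract 1: 1.0056512513 - 1 = 0.0056512513
Multiply by n: 123 * 0.0056512513 = 0.6951039099
Round to 4 dp: 0.6951

0.6951


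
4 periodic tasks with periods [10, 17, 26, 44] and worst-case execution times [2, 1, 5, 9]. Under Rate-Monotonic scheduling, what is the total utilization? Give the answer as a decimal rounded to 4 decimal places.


Compute individual utilizations (exact fractions):
  Task 1: C/T = 2/10 = 1/5 (approx. 0.2)
  Task 2: C/T = 1/17 (approx. 0.0588)
  Task 3: C/T = 5/26 (approx. 0.1923)
  Task 4: C/T = 9/44 (approx. 0.2045)
Total utilization U = 1/5 + 1/17 + 5/26 + 9/44 = 31879/48620
Rounded to 4 decimal places: U = 0.6557
RM (Liu & Layland) bound for 4 tasks = 0.756828; compare with U = 31879/48620 (approx. 0.655677)
U <= bound, so schedulable by RM sufficient condition.

0.6557


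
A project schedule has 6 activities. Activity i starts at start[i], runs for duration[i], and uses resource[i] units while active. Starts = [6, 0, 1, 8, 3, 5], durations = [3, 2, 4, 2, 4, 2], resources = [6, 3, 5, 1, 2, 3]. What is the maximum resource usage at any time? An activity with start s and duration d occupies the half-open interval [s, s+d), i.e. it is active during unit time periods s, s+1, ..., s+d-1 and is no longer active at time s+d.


Each activity i is active on [start_i, start_i + duration_i).
Compute total resource usage per time slot:
  t=0: active resources = [3], total = 3
  t=1: active resources = [3, 5], total = 8
  t=2: active resources = [5], total = 5
  t=3: active resources = [5, 2], total = 7
  t=4: active resources = [5, 2], total = 7
  t=5: active resources = [2, 3], total = 5
  t=6: active resources = [6, 2, 3], total = 11
  t=7: active resources = [6], total = 6
  t=8: active resources = [6, 1], total = 7
  t=9: active resources = [1], total = 1
Peak resource demand = 11

11


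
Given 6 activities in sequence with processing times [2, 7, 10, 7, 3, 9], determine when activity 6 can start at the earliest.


Activity 6 starts after activities 1 through 5 complete.
Predecessor durations: [2, 7, 10, 7, 3]
ES = 2 + 7 + 10 + 7 + 3 = 29

29


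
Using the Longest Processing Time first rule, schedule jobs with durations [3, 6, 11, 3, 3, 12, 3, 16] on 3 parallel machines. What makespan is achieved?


Sort jobs in decreasing order (LPT): [16, 12, 11, 6, 3, 3, 3, 3]
Assign each job to the least loaded machine:
  Machine 1: jobs [16, 3], load = 19
  Machine 2: jobs [12, 3, 3], load = 18
  Machine 3: jobs [11, 6, 3], load = 20
Makespan = max load = 20

20


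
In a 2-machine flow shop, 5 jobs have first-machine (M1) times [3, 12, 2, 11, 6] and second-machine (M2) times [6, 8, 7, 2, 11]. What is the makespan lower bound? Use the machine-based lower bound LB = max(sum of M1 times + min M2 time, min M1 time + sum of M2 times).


LB1 = sum(M1 times) + min(M2 times) = 34 + 2 = 36
LB2 = min(M1 times) + sum(M2 times) = 2 + 34 = 36
Lower bound = max(LB1, LB2) = max(36, 36) = 36

36


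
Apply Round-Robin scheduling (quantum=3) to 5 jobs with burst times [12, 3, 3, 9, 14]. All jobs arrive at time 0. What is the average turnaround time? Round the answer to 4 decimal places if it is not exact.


Time quantum = 3
Execution trace:
  J1 runs 3 units, time = 3
  J2 runs 3 units, time = 6
  J3 runs 3 units, time = 9
  J4 runs 3 units, time = 12
  J5 runs 3 units, time = 15
  J1 runs 3 units, time = 18
  J4 runs 3 units, time = 21
  J5 runs 3 units, time = 24
  J1 runs 3 units, time = 27
  J4 runs 3 units, time = 30
  J5 runs 3 units, time = 33
  J1 runs 3 units, time = 36
  J5 runs 3 units, time = 39
  J5 runs 2 units, time = 41
Finish times: [36, 6, 9, 30, 41]
Average turnaround = 122/5 = 24.4

24.4


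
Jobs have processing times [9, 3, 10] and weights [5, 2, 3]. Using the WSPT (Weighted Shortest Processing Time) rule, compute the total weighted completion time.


Compute p/w ratios and sort ascending (WSPT): [(3, 2), (9, 5), (10, 3)]
Compute weighted completion times:
  Job (p=3,w=2): C=3, w*C=2*3=6
  Job (p=9,w=5): C=12, w*C=5*12=60
  Job (p=10,w=3): C=22, w*C=3*22=66
Total weighted completion time = 132

132


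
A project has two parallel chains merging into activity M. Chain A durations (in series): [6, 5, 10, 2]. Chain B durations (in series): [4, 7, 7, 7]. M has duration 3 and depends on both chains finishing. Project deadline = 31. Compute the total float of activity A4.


Forward pass: ES(A4) = sum of predecessors on chain A = 21
EF = ES + duration = 21 + 2 = 23
Backward pass: LF(M) = deadline = 31; LS(M) = 31 - 3 = 28
LF(A4) = LS(M) - sum(successors on chain A) = 28 - 0 = 28
LS = LF - duration = 28 - 2 = 26
Total float = LS - ES = 26 - 21 = 5

5


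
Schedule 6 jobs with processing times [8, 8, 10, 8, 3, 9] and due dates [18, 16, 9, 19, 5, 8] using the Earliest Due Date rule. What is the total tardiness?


Sort by due date (EDD order): [(3, 5), (9, 8), (10, 9), (8, 16), (8, 18), (8, 19)]
Compute completion times and tardiness:
  Job 1: p=3, d=5, C=3, tardiness=max(0,3-5)=0
  Job 2: p=9, d=8, C=12, tardiness=max(0,12-8)=4
  Job 3: p=10, d=9, C=22, tardiness=max(0,22-9)=13
  Job 4: p=8, d=16, C=30, tardiness=max(0,30-16)=14
  Job 5: p=8, d=18, C=38, tardiness=max(0,38-18)=20
  Job 6: p=8, d=19, C=46, tardiness=max(0,46-19)=27
Total tardiness = 78

78


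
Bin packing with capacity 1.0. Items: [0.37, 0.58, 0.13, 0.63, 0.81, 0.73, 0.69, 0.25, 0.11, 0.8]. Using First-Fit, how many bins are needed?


Place items sequentially using First-Fit:
  Item 0.37 -> new Bin 1
  Item 0.58 -> Bin 1 (now 0.95)
  Item 0.13 -> new Bin 2
  Item 0.63 -> Bin 2 (now 0.76)
  Item 0.81 -> new Bin 3
  Item 0.73 -> new Bin 4
  Item 0.69 -> new Bin 5
  Item 0.25 -> Bin 4 (now 0.98)
  Item 0.11 -> Bin 2 (now 0.87)
  Item 0.8 -> new Bin 6
Total bins used = 6

6


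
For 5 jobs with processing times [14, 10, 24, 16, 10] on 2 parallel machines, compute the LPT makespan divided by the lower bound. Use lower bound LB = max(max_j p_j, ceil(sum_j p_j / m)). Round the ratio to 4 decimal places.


LPT order: [24, 16, 14, 10, 10]
Machine loads after assignment: [34, 40]
LPT makespan = 40
Lower bound = max(max_job, ceil(total/2)) = max(24, 37) = 37
Ratio = 40 / 37 = 1.0811

1.0811
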